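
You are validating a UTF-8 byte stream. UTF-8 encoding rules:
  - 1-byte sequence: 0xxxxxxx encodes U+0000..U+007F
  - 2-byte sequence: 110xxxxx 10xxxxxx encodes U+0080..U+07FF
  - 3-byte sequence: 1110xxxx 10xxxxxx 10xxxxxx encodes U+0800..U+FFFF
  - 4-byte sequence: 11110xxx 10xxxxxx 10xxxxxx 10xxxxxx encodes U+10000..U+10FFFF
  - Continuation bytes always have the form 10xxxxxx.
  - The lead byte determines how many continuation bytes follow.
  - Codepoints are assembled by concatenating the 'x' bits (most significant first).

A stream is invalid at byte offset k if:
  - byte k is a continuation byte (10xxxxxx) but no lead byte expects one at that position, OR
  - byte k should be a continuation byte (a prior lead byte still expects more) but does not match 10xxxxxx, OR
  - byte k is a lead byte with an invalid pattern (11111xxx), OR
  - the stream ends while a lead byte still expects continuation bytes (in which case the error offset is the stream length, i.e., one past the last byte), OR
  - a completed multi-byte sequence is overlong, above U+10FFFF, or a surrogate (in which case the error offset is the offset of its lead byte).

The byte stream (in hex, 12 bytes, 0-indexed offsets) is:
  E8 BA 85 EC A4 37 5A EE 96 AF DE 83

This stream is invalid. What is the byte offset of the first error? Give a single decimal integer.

Answer: 5

Derivation:
Byte[0]=E8: 3-byte lead, need 2 cont bytes. acc=0x8
Byte[1]=BA: continuation. acc=(acc<<6)|0x3A=0x23A
Byte[2]=85: continuation. acc=(acc<<6)|0x05=0x8E85
Completed: cp=U+8E85 (starts at byte 0)
Byte[3]=EC: 3-byte lead, need 2 cont bytes. acc=0xC
Byte[4]=A4: continuation. acc=(acc<<6)|0x24=0x324
Byte[5]=37: expected 10xxxxxx continuation. INVALID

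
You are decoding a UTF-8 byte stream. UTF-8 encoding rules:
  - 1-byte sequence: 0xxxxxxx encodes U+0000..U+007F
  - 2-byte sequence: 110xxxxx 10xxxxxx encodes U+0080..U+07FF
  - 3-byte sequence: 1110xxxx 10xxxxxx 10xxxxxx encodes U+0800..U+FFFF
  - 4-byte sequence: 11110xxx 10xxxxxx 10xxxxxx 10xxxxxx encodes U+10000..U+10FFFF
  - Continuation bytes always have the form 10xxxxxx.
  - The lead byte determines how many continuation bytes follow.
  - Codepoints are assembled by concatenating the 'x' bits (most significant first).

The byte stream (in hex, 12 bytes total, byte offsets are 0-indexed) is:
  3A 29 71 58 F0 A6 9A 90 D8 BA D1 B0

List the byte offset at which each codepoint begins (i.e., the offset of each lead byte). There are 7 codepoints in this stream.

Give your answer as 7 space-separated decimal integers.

Byte[0]=3A: 1-byte ASCII. cp=U+003A
Byte[1]=29: 1-byte ASCII. cp=U+0029
Byte[2]=71: 1-byte ASCII. cp=U+0071
Byte[3]=58: 1-byte ASCII. cp=U+0058
Byte[4]=F0: 4-byte lead, need 3 cont bytes. acc=0x0
Byte[5]=A6: continuation. acc=(acc<<6)|0x26=0x26
Byte[6]=9A: continuation. acc=(acc<<6)|0x1A=0x99A
Byte[7]=90: continuation. acc=(acc<<6)|0x10=0x26690
Completed: cp=U+26690 (starts at byte 4)
Byte[8]=D8: 2-byte lead, need 1 cont bytes. acc=0x18
Byte[9]=BA: continuation. acc=(acc<<6)|0x3A=0x63A
Completed: cp=U+063A (starts at byte 8)
Byte[10]=D1: 2-byte lead, need 1 cont bytes. acc=0x11
Byte[11]=B0: continuation. acc=(acc<<6)|0x30=0x470
Completed: cp=U+0470 (starts at byte 10)

Answer: 0 1 2 3 4 8 10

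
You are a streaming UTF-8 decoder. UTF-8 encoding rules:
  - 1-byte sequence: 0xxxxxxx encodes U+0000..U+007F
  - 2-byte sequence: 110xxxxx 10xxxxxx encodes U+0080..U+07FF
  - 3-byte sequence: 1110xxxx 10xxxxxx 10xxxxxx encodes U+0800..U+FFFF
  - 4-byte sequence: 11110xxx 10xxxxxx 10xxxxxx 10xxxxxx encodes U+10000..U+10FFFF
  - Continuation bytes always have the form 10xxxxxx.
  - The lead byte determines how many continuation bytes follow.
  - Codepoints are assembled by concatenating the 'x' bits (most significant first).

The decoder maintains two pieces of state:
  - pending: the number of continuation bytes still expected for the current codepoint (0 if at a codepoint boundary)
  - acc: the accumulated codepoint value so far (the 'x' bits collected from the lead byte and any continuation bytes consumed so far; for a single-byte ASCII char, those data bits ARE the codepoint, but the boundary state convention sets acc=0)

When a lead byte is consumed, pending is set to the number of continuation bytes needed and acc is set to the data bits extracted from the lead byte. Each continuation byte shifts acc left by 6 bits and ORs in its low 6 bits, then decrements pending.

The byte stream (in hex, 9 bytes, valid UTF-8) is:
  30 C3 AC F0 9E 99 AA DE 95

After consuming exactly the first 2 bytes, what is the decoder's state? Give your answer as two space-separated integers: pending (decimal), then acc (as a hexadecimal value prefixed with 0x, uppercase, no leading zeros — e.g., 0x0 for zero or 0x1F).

Byte[0]=30: 1-byte. pending=0, acc=0x0
Byte[1]=C3: 2-byte lead. pending=1, acc=0x3

Answer: 1 0x3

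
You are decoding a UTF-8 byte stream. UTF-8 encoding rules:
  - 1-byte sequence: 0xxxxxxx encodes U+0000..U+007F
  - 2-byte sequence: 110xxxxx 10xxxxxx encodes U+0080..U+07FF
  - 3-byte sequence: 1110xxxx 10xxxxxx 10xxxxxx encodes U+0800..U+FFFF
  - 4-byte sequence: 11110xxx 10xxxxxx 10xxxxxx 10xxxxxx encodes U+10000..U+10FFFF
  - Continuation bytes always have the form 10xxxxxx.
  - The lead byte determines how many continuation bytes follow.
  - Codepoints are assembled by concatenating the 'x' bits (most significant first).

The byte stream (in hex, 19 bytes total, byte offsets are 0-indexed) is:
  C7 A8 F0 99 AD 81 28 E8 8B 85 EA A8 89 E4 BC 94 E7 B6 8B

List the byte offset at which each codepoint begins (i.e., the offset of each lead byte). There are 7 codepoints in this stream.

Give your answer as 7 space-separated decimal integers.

Byte[0]=C7: 2-byte lead, need 1 cont bytes. acc=0x7
Byte[1]=A8: continuation. acc=(acc<<6)|0x28=0x1E8
Completed: cp=U+01E8 (starts at byte 0)
Byte[2]=F0: 4-byte lead, need 3 cont bytes. acc=0x0
Byte[3]=99: continuation. acc=(acc<<6)|0x19=0x19
Byte[4]=AD: continuation. acc=(acc<<6)|0x2D=0x66D
Byte[5]=81: continuation. acc=(acc<<6)|0x01=0x19B41
Completed: cp=U+19B41 (starts at byte 2)
Byte[6]=28: 1-byte ASCII. cp=U+0028
Byte[7]=E8: 3-byte lead, need 2 cont bytes. acc=0x8
Byte[8]=8B: continuation. acc=(acc<<6)|0x0B=0x20B
Byte[9]=85: continuation. acc=(acc<<6)|0x05=0x82C5
Completed: cp=U+82C5 (starts at byte 7)
Byte[10]=EA: 3-byte lead, need 2 cont bytes. acc=0xA
Byte[11]=A8: continuation. acc=(acc<<6)|0x28=0x2A8
Byte[12]=89: continuation. acc=(acc<<6)|0x09=0xAA09
Completed: cp=U+AA09 (starts at byte 10)
Byte[13]=E4: 3-byte lead, need 2 cont bytes. acc=0x4
Byte[14]=BC: continuation. acc=(acc<<6)|0x3C=0x13C
Byte[15]=94: continuation. acc=(acc<<6)|0x14=0x4F14
Completed: cp=U+4F14 (starts at byte 13)
Byte[16]=E7: 3-byte lead, need 2 cont bytes. acc=0x7
Byte[17]=B6: continuation. acc=(acc<<6)|0x36=0x1F6
Byte[18]=8B: continuation. acc=(acc<<6)|0x0B=0x7D8B
Completed: cp=U+7D8B (starts at byte 16)

Answer: 0 2 6 7 10 13 16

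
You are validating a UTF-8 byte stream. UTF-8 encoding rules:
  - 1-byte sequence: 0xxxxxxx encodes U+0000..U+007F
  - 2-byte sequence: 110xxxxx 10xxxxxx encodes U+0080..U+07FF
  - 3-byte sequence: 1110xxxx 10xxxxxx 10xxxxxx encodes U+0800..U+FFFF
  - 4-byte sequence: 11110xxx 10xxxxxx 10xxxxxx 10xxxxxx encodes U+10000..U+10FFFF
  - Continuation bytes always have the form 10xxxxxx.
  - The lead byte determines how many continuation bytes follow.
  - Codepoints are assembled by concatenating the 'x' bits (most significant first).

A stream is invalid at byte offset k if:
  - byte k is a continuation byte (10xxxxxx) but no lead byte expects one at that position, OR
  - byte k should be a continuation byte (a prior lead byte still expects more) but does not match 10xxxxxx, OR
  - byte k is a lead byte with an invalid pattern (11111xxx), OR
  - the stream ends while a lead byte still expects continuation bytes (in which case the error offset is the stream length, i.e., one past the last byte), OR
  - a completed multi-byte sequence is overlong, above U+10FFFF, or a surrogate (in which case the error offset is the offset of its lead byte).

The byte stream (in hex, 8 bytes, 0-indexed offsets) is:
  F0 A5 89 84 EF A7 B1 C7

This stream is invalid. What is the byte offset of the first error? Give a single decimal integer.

Answer: 8

Derivation:
Byte[0]=F0: 4-byte lead, need 3 cont bytes. acc=0x0
Byte[1]=A5: continuation. acc=(acc<<6)|0x25=0x25
Byte[2]=89: continuation. acc=(acc<<6)|0x09=0x949
Byte[3]=84: continuation. acc=(acc<<6)|0x04=0x25244
Completed: cp=U+25244 (starts at byte 0)
Byte[4]=EF: 3-byte lead, need 2 cont bytes. acc=0xF
Byte[5]=A7: continuation. acc=(acc<<6)|0x27=0x3E7
Byte[6]=B1: continuation. acc=(acc<<6)|0x31=0xF9F1
Completed: cp=U+F9F1 (starts at byte 4)
Byte[7]=C7: 2-byte lead, need 1 cont bytes. acc=0x7
Byte[8]: stream ended, expected continuation. INVALID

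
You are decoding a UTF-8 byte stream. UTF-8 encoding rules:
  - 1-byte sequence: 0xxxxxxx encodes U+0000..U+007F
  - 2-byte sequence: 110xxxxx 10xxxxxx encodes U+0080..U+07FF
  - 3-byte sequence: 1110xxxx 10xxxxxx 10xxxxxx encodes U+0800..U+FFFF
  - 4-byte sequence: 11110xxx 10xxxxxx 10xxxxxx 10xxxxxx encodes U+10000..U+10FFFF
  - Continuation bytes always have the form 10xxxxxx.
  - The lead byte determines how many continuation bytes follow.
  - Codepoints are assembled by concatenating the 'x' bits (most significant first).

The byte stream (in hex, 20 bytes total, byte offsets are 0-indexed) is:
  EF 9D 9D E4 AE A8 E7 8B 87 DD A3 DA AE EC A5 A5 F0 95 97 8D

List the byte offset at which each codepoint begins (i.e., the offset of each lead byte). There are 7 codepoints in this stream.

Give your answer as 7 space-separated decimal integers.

Byte[0]=EF: 3-byte lead, need 2 cont bytes. acc=0xF
Byte[1]=9D: continuation. acc=(acc<<6)|0x1D=0x3DD
Byte[2]=9D: continuation. acc=(acc<<6)|0x1D=0xF75D
Completed: cp=U+F75D (starts at byte 0)
Byte[3]=E4: 3-byte lead, need 2 cont bytes. acc=0x4
Byte[4]=AE: continuation. acc=(acc<<6)|0x2E=0x12E
Byte[5]=A8: continuation. acc=(acc<<6)|0x28=0x4BA8
Completed: cp=U+4BA8 (starts at byte 3)
Byte[6]=E7: 3-byte lead, need 2 cont bytes. acc=0x7
Byte[7]=8B: continuation. acc=(acc<<6)|0x0B=0x1CB
Byte[8]=87: continuation. acc=(acc<<6)|0x07=0x72C7
Completed: cp=U+72C7 (starts at byte 6)
Byte[9]=DD: 2-byte lead, need 1 cont bytes. acc=0x1D
Byte[10]=A3: continuation. acc=(acc<<6)|0x23=0x763
Completed: cp=U+0763 (starts at byte 9)
Byte[11]=DA: 2-byte lead, need 1 cont bytes. acc=0x1A
Byte[12]=AE: continuation. acc=(acc<<6)|0x2E=0x6AE
Completed: cp=U+06AE (starts at byte 11)
Byte[13]=EC: 3-byte lead, need 2 cont bytes. acc=0xC
Byte[14]=A5: continuation. acc=(acc<<6)|0x25=0x325
Byte[15]=A5: continuation. acc=(acc<<6)|0x25=0xC965
Completed: cp=U+C965 (starts at byte 13)
Byte[16]=F0: 4-byte lead, need 3 cont bytes. acc=0x0
Byte[17]=95: continuation. acc=(acc<<6)|0x15=0x15
Byte[18]=97: continuation. acc=(acc<<6)|0x17=0x557
Byte[19]=8D: continuation. acc=(acc<<6)|0x0D=0x155CD
Completed: cp=U+155CD (starts at byte 16)

Answer: 0 3 6 9 11 13 16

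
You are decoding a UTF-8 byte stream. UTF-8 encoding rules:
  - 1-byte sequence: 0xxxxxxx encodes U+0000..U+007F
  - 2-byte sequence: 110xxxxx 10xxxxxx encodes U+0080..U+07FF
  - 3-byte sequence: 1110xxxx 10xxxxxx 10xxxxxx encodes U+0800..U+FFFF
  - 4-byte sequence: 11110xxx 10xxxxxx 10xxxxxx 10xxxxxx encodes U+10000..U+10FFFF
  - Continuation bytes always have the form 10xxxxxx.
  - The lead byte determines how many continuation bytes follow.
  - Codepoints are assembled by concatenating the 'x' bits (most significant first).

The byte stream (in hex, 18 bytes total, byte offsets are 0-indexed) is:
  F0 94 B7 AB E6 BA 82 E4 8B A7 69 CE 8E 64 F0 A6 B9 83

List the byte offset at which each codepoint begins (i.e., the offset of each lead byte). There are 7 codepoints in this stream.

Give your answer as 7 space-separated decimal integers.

Byte[0]=F0: 4-byte lead, need 3 cont bytes. acc=0x0
Byte[1]=94: continuation. acc=(acc<<6)|0x14=0x14
Byte[2]=B7: continuation. acc=(acc<<6)|0x37=0x537
Byte[3]=AB: continuation. acc=(acc<<6)|0x2B=0x14DEB
Completed: cp=U+14DEB (starts at byte 0)
Byte[4]=E6: 3-byte lead, need 2 cont bytes. acc=0x6
Byte[5]=BA: continuation. acc=(acc<<6)|0x3A=0x1BA
Byte[6]=82: continuation. acc=(acc<<6)|0x02=0x6E82
Completed: cp=U+6E82 (starts at byte 4)
Byte[7]=E4: 3-byte lead, need 2 cont bytes. acc=0x4
Byte[8]=8B: continuation. acc=(acc<<6)|0x0B=0x10B
Byte[9]=A7: continuation. acc=(acc<<6)|0x27=0x42E7
Completed: cp=U+42E7 (starts at byte 7)
Byte[10]=69: 1-byte ASCII. cp=U+0069
Byte[11]=CE: 2-byte lead, need 1 cont bytes. acc=0xE
Byte[12]=8E: continuation. acc=(acc<<6)|0x0E=0x38E
Completed: cp=U+038E (starts at byte 11)
Byte[13]=64: 1-byte ASCII. cp=U+0064
Byte[14]=F0: 4-byte lead, need 3 cont bytes. acc=0x0
Byte[15]=A6: continuation. acc=(acc<<6)|0x26=0x26
Byte[16]=B9: continuation. acc=(acc<<6)|0x39=0x9B9
Byte[17]=83: continuation. acc=(acc<<6)|0x03=0x26E43
Completed: cp=U+26E43 (starts at byte 14)

Answer: 0 4 7 10 11 13 14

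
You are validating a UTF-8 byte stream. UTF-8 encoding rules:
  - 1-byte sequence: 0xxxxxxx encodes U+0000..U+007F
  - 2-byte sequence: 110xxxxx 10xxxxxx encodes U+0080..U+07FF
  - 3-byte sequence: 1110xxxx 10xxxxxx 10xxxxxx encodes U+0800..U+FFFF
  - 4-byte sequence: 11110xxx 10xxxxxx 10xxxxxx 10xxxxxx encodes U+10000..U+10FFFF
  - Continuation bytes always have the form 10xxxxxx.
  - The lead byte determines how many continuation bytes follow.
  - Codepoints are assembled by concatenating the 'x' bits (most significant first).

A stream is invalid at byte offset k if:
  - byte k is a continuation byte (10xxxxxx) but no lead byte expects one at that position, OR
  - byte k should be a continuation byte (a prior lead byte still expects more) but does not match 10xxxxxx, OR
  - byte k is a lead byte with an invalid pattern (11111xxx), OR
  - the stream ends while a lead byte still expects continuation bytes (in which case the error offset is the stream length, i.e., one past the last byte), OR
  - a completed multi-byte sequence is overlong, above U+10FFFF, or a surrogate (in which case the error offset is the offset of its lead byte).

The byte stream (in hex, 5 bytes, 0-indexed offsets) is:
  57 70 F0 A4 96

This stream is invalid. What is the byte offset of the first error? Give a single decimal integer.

Byte[0]=57: 1-byte ASCII. cp=U+0057
Byte[1]=70: 1-byte ASCII. cp=U+0070
Byte[2]=F0: 4-byte lead, need 3 cont bytes. acc=0x0
Byte[3]=A4: continuation. acc=(acc<<6)|0x24=0x24
Byte[4]=96: continuation. acc=(acc<<6)|0x16=0x916
Byte[5]: stream ended, expected continuation. INVALID

Answer: 5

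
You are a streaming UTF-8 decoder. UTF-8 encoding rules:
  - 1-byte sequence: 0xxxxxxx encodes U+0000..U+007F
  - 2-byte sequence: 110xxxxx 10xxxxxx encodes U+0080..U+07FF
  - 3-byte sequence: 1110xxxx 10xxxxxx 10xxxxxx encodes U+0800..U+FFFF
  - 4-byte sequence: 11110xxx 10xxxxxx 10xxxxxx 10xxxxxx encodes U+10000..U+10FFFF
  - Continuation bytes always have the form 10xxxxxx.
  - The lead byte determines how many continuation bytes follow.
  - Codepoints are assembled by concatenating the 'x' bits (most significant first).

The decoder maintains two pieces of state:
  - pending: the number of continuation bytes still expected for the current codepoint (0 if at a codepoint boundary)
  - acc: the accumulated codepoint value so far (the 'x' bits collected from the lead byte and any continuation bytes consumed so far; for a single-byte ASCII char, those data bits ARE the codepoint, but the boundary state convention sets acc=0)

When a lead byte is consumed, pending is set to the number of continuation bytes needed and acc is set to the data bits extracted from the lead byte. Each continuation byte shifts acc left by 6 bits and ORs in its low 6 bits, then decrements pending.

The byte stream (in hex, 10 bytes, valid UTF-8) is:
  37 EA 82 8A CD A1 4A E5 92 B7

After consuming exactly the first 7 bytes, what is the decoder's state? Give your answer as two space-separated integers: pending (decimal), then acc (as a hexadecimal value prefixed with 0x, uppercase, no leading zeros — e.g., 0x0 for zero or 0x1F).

Byte[0]=37: 1-byte. pending=0, acc=0x0
Byte[1]=EA: 3-byte lead. pending=2, acc=0xA
Byte[2]=82: continuation. acc=(acc<<6)|0x02=0x282, pending=1
Byte[3]=8A: continuation. acc=(acc<<6)|0x0A=0xA08A, pending=0
Byte[4]=CD: 2-byte lead. pending=1, acc=0xD
Byte[5]=A1: continuation. acc=(acc<<6)|0x21=0x361, pending=0
Byte[6]=4A: 1-byte. pending=0, acc=0x0

Answer: 0 0x0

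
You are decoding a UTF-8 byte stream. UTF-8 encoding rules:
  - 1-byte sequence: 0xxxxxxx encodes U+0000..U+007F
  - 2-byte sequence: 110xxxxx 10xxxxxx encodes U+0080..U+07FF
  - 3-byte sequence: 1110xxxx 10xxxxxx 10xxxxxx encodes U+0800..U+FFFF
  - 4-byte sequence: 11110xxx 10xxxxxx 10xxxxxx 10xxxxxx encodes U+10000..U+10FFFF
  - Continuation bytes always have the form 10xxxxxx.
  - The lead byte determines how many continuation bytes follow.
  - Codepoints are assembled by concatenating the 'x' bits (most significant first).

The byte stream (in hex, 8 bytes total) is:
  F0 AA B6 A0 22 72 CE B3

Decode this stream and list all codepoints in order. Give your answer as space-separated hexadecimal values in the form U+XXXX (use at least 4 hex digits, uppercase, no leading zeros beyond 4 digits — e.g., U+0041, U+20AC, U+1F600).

Answer: U+2ADA0 U+0022 U+0072 U+03B3

Derivation:
Byte[0]=F0: 4-byte lead, need 3 cont bytes. acc=0x0
Byte[1]=AA: continuation. acc=(acc<<6)|0x2A=0x2A
Byte[2]=B6: continuation. acc=(acc<<6)|0x36=0xAB6
Byte[3]=A0: continuation. acc=(acc<<6)|0x20=0x2ADA0
Completed: cp=U+2ADA0 (starts at byte 0)
Byte[4]=22: 1-byte ASCII. cp=U+0022
Byte[5]=72: 1-byte ASCII. cp=U+0072
Byte[6]=CE: 2-byte lead, need 1 cont bytes. acc=0xE
Byte[7]=B3: continuation. acc=(acc<<6)|0x33=0x3B3
Completed: cp=U+03B3 (starts at byte 6)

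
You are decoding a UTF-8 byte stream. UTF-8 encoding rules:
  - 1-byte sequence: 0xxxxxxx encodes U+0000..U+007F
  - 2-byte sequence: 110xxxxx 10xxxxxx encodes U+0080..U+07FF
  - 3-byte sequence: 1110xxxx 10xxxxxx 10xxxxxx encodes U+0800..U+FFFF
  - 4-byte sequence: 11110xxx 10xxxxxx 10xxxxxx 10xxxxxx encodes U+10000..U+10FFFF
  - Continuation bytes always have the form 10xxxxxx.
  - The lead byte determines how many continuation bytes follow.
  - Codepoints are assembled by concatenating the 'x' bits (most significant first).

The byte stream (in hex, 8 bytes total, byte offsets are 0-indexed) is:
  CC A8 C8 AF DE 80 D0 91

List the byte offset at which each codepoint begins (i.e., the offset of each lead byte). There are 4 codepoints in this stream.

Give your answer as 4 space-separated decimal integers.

Byte[0]=CC: 2-byte lead, need 1 cont bytes. acc=0xC
Byte[1]=A8: continuation. acc=(acc<<6)|0x28=0x328
Completed: cp=U+0328 (starts at byte 0)
Byte[2]=C8: 2-byte lead, need 1 cont bytes. acc=0x8
Byte[3]=AF: continuation. acc=(acc<<6)|0x2F=0x22F
Completed: cp=U+022F (starts at byte 2)
Byte[4]=DE: 2-byte lead, need 1 cont bytes. acc=0x1E
Byte[5]=80: continuation. acc=(acc<<6)|0x00=0x780
Completed: cp=U+0780 (starts at byte 4)
Byte[6]=D0: 2-byte lead, need 1 cont bytes. acc=0x10
Byte[7]=91: continuation. acc=(acc<<6)|0x11=0x411
Completed: cp=U+0411 (starts at byte 6)

Answer: 0 2 4 6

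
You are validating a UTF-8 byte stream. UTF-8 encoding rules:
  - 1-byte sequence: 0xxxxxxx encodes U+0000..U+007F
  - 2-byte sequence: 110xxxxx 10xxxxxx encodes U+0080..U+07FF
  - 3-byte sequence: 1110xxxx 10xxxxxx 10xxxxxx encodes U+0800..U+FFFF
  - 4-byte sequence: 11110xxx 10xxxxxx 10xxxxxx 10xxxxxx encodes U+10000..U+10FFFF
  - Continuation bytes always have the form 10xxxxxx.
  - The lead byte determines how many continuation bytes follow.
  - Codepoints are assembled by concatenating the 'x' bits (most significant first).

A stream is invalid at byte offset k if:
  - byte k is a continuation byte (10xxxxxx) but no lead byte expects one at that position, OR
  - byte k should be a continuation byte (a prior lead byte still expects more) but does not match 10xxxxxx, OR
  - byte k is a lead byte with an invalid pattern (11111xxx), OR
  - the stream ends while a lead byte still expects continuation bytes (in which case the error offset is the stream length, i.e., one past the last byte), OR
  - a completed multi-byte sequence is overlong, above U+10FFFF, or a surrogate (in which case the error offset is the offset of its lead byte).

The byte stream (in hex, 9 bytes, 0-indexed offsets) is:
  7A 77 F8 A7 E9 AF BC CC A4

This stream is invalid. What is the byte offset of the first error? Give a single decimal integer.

Answer: 2

Derivation:
Byte[0]=7A: 1-byte ASCII. cp=U+007A
Byte[1]=77: 1-byte ASCII. cp=U+0077
Byte[2]=F8: INVALID lead byte (not 0xxx/110x/1110/11110)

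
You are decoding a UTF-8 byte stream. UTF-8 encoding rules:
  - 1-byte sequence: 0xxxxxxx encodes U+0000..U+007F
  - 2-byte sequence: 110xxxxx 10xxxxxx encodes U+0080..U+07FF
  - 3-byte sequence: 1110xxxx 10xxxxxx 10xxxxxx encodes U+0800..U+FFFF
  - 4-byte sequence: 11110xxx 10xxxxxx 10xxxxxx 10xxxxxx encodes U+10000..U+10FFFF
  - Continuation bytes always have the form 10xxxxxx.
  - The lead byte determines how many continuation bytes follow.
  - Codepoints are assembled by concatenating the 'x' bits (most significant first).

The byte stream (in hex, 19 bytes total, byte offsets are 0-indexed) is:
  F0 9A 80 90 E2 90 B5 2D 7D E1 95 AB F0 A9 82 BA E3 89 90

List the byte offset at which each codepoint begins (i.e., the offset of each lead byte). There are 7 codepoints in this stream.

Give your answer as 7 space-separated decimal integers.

Answer: 0 4 7 8 9 12 16

Derivation:
Byte[0]=F0: 4-byte lead, need 3 cont bytes. acc=0x0
Byte[1]=9A: continuation. acc=(acc<<6)|0x1A=0x1A
Byte[2]=80: continuation. acc=(acc<<6)|0x00=0x680
Byte[3]=90: continuation. acc=(acc<<6)|0x10=0x1A010
Completed: cp=U+1A010 (starts at byte 0)
Byte[4]=E2: 3-byte lead, need 2 cont bytes. acc=0x2
Byte[5]=90: continuation. acc=(acc<<6)|0x10=0x90
Byte[6]=B5: continuation. acc=(acc<<6)|0x35=0x2435
Completed: cp=U+2435 (starts at byte 4)
Byte[7]=2D: 1-byte ASCII. cp=U+002D
Byte[8]=7D: 1-byte ASCII. cp=U+007D
Byte[9]=E1: 3-byte lead, need 2 cont bytes. acc=0x1
Byte[10]=95: continuation. acc=(acc<<6)|0x15=0x55
Byte[11]=AB: continuation. acc=(acc<<6)|0x2B=0x156B
Completed: cp=U+156B (starts at byte 9)
Byte[12]=F0: 4-byte lead, need 3 cont bytes. acc=0x0
Byte[13]=A9: continuation. acc=(acc<<6)|0x29=0x29
Byte[14]=82: continuation. acc=(acc<<6)|0x02=0xA42
Byte[15]=BA: continuation. acc=(acc<<6)|0x3A=0x290BA
Completed: cp=U+290BA (starts at byte 12)
Byte[16]=E3: 3-byte lead, need 2 cont bytes. acc=0x3
Byte[17]=89: continuation. acc=(acc<<6)|0x09=0xC9
Byte[18]=90: continuation. acc=(acc<<6)|0x10=0x3250
Completed: cp=U+3250 (starts at byte 16)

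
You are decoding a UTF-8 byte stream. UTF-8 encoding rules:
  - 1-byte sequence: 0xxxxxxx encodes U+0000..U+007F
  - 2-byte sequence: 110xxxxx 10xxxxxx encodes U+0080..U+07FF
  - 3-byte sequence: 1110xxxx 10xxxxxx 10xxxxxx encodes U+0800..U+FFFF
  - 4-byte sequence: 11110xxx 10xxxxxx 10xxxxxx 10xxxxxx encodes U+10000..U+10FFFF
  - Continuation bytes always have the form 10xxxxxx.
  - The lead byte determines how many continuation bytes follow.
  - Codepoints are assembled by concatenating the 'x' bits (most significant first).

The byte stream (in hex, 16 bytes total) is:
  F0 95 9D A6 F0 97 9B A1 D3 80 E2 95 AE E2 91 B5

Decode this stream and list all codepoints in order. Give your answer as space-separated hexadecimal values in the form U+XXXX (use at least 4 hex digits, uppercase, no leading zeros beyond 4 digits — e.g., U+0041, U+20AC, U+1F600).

Answer: U+15766 U+176E1 U+04C0 U+256E U+2475

Derivation:
Byte[0]=F0: 4-byte lead, need 3 cont bytes. acc=0x0
Byte[1]=95: continuation. acc=(acc<<6)|0x15=0x15
Byte[2]=9D: continuation. acc=(acc<<6)|0x1D=0x55D
Byte[3]=A6: continuation. acc=(acc<<6)|0x26=0x15766
Completed: cp=U+15766 (starts at byte 0)
Byte[4]=F0: 4-byte lead, need 3 cont bytes. acc=0x0
Byte[5]=97: continuation. acc=(acc<<6)|0x17=0x17
Byte[6]=9B: continuation. acc=(acc<<6)|0x1B=0x5DB
Byte[7]=A1: continuation. acc=(acc<<6)|0x21=0x176E1
Completed: cp=U+176E1 (starts at byte 4)
Byte[8]=D3: 2-byte lead, need 1 cont bytes. acc=0x13
Byte[9]=80: continuation. acc=(acc<<6)|0x00=0x4C0
Completed: cp=U+04C0 (starts at byte 8)
Byte[10]=E2: 3-byte lead, need 2 cont bytes. acc=0x2
Byte[11]=95: continuation. acc=(acc<<6)|0x15=0x95
Byte[12]=AE: continuation. acc=(acc<<6)|0x2E=0x256E
Completed: cp=U+256E (starts at byte 10)
Byte[13]=E2: 3-byte lead, need 2 cont bytes. acc=0x2
Byte[14]=91: continuation. acc=(acc<<6)|0x11=0x91
Byte[15]=B5: continuation. acc=(acc<<6)|0x35=0x2475
Completed: cp=U+2475 (starts at byte 13)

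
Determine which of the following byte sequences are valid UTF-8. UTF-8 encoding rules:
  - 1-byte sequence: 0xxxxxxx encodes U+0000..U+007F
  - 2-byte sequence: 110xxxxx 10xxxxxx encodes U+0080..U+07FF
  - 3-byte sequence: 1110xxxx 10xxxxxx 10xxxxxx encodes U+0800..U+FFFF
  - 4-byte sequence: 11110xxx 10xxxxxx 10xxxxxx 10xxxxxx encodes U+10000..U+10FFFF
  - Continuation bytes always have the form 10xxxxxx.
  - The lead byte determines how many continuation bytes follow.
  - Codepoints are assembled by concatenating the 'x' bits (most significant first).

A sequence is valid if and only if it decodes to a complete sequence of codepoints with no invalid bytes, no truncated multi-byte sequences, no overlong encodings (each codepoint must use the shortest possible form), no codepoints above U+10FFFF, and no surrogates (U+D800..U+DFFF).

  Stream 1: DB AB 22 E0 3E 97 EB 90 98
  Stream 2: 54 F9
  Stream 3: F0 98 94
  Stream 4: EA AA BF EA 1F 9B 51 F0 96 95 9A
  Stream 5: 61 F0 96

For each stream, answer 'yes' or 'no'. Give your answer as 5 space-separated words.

Stream 1: error at byte offset 4. INVALID
Stream 2: error at byte offset 1. INVALID
Stream 3: error at byte offset 3. INVALID
Stream 4: error at byte offset 4. INVALID
Stream 5: error at byte offset 3. INVALID

Answer: no no no no no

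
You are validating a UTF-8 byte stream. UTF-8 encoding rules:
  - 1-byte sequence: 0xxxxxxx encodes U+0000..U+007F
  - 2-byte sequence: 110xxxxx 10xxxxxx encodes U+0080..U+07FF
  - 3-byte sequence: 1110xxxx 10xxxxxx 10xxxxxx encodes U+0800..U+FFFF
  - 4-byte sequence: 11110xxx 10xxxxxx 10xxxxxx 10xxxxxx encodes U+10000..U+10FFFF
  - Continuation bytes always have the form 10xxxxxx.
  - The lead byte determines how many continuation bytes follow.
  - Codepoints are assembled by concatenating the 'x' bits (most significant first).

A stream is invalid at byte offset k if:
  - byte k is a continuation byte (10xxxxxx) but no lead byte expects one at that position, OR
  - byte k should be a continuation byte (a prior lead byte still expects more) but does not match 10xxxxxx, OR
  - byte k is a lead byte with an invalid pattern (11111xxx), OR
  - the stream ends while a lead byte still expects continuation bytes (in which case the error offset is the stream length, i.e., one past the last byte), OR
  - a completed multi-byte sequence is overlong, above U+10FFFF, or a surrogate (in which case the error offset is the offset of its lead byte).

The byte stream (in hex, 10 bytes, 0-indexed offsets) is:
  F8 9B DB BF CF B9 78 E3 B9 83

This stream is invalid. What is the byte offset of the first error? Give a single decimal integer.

Byte[0]=F8: INVALID lead byte (not 0xxx/110x/1110/11110)

Answer: 0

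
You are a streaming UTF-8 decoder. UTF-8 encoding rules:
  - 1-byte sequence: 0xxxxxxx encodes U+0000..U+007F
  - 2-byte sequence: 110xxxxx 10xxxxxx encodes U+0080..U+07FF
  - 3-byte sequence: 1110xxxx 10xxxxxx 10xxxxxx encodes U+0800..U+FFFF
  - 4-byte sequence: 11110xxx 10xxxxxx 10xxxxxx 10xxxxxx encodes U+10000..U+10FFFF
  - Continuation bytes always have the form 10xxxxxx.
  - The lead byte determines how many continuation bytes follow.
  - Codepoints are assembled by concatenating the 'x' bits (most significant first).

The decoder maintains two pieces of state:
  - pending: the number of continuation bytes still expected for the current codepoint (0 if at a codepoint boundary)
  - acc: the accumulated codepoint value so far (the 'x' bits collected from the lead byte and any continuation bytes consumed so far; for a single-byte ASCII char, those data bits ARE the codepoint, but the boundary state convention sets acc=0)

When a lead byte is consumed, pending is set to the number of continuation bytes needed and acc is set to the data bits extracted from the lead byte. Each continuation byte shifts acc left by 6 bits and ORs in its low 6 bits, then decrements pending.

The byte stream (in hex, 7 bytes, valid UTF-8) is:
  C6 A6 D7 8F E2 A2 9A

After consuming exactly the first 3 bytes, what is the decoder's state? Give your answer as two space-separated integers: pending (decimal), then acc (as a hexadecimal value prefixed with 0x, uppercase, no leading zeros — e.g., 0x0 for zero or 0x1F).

Byte[0]=C6: 2-byte lead. pending=1, acc=0x6
Byte[1]=A6: continuation. acc=(acc<<6)|0x26=0x1A6, pending=0
Byte[2]=D7: 2-byte lead. pending=1, acc=0x17

Answer: 1 0x17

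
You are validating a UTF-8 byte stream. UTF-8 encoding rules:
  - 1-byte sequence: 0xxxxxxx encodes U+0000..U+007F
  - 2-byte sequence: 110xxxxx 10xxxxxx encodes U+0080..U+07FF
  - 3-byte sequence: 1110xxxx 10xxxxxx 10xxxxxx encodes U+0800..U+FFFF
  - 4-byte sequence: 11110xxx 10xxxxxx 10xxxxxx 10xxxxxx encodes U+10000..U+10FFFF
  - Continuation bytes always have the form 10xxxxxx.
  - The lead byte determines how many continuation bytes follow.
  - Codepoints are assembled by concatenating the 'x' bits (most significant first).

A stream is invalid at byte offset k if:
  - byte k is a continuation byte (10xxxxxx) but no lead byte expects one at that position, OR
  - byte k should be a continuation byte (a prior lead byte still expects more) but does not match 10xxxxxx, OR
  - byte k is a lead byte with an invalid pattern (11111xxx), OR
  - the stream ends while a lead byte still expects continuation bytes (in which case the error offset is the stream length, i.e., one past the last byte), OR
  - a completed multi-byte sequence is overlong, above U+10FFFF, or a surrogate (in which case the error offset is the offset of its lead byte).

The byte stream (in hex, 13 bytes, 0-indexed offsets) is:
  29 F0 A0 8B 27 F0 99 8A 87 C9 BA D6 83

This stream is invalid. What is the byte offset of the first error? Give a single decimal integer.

Answer: 4

Derivation:
Byte[0]=29: 1-byte ASCII. cp=U+0029
Byte[1]=F0: 4-byte lead, need 3 cont bytes. acc=0x0
Byte[2]=A0: continuation. acc=(acc<<6)|0x20=0x20
Byte[3]=8B: continuation. acc=(acc<<6)|0x0B=0x80B
Byte[4]=27: expected 10xxxxxx continuation. INVALID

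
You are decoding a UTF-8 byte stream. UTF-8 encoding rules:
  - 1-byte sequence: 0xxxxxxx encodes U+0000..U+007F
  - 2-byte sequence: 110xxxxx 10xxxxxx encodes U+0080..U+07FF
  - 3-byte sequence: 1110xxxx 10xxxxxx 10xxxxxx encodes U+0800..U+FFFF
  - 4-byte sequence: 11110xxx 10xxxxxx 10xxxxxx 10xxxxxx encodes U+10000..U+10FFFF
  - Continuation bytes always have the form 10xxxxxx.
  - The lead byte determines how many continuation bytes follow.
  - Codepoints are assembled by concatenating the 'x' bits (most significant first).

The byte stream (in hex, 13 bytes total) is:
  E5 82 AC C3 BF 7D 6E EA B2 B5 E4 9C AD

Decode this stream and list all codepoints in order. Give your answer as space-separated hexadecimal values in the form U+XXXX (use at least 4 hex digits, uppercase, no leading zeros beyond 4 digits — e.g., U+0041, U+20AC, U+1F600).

Byte[0]=E5: 3-byte lead, need 2 cont bytes. acc=0x5
Byte[1]=82: continuation. acc=(acc<<6)|0x02=0x142
Byte[2]=AC: continuation. acc=(acc<<6)|0x2C=0x50AC
Completed: cp=U+50AC (starts at byte 0)
Byte[3]=C3: 2-byte lead, need 1 cont bytes. acc=0x3
Byte[4]=BF: continuation. acc=(acc<<6)|0x3F=0xFF
Completed: cp=U+00FF (starts at byte 3)
Byte[5]=7D: 1-byte ASCII. cp=U+007D
Byte[6]=6E: 1-byte ASCII. cp=U+006E
Byte[7]=EA: 3-byte lead, need 2 cont bytes. acc=0xA
Byte[8]=B2: continuation. acc=(acc<<6)|0x32=0x2B2
Byte[9]=B5: continuation. acc=(acc<<6)|0x35=0xACB5
Completed: cp=U+ACB5 (starts at byte 7)
Byte[10]=E4: 3-byte lead, need 2 cont bytes. acc=0x4
Byte[11]=9C: continuation. acc=(acc<<6)|0x1C=0x11C
Byte[12]=AD: continuation. acc=(acc<<6)|0x2D=0x472D
Completed: cp=U+472D (starts at byte 10)

Answer: U+50AC U+00FF U+007D U+006E U+ACB5 U+472D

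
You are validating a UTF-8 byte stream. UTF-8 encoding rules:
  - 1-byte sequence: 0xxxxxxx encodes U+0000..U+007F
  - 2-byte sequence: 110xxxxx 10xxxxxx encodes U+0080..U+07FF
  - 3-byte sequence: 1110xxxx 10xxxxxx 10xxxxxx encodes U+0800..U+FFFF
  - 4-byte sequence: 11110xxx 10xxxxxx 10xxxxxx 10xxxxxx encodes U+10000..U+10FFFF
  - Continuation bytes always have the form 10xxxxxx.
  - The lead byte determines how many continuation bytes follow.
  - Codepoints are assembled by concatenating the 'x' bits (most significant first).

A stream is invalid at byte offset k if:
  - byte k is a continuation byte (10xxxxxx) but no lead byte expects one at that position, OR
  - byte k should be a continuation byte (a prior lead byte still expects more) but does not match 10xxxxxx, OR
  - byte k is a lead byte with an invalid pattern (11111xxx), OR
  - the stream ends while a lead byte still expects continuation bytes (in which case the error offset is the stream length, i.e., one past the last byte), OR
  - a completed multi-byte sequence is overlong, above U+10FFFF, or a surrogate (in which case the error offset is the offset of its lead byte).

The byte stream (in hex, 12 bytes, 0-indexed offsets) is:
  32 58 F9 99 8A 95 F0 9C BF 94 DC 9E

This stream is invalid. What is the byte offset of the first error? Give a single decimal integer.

Answer: 2

Derivation:
Byte[0]=32: 1-byte ASCII. cp=U+0032
Byte[1]=58: 1-byte ASCII. cp=U+0058
Byte[2]=F9: INVALID lead byte (not 0xxx/110x/1110/11110)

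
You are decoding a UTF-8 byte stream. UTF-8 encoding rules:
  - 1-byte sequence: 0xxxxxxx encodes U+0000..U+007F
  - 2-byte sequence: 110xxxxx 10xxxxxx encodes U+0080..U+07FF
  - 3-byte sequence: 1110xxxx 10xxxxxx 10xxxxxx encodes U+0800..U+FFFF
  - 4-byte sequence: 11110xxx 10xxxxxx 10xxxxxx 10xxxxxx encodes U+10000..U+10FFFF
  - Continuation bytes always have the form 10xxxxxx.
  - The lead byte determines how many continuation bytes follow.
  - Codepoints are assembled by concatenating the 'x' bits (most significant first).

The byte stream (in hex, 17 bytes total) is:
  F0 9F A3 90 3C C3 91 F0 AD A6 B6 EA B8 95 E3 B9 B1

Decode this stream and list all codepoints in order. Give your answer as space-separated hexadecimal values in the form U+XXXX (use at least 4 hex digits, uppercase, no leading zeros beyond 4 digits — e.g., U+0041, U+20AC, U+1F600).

Byte[0]=F0: 4-byte lead, need 3 cont bytes. acc=0x0
Byte[1]=9F: continuation. acc=(acc<<6)|0x1F=0x1F
Byte[2]=A3: continuation. acc=(acc<<6)|0x23=0x7E3
Byte[3]=90: continuation. acc=(acc<<6)|0x10=0x1F8D0
Completed: cp=U+1F8D0 (starts at byte 0)
Byte[4]=3C: 1-byte ASCII. cp=U+003C
Byte[5]=C3: 2-byte lead, need 1 cont bytes. acc=0x3
Byte[6]=91: continuation. acc=(acc<<6)|0x11=0xD1
Completed: cp=U+00D1 (starts at byte 5)
Byte[7]=F0: 4-byte lead, need 3 cont bytes. acc=0x0
Byte[8]=AD: continuation. acc=(acc<<6)|0x2D=0x2D
Byte[9]=A6: continuation. acc=(acc<<6)|0x26=0xB66
Byte[10]=B6: continuation. acc=(acc<<6)|0x36=0x2D9B6
Completed: cp=U+2D9B6 (starts at byte 7)
Byte[11]=EA: 3-byte lead, need 2 cont bytes. acc=0xA
Byte[12]=B8: continuation. acc=(acc<<6)|0x38=0x2B8
Byte[13]=95: continuation. acc=(acc<<6)|0x15=0xAE15
Completed: cp=U+AE15 (starts at byte 11)
Byte[14]=E3: 3-byte lead, need 2 cont bytes. acc=0x3
Byte[15]=B9: continuation. acc=(acc<<6)|0x39=0xF9
Byte[16]=B1: continuation. acc=(acc<<6)|0x31=0x3E71
Completed: cp=U+3E71 (starts at byte 14)

Answer: U+1F8D0 U+003C U+00D1 U+2D9B6 U+AE15 U+3E71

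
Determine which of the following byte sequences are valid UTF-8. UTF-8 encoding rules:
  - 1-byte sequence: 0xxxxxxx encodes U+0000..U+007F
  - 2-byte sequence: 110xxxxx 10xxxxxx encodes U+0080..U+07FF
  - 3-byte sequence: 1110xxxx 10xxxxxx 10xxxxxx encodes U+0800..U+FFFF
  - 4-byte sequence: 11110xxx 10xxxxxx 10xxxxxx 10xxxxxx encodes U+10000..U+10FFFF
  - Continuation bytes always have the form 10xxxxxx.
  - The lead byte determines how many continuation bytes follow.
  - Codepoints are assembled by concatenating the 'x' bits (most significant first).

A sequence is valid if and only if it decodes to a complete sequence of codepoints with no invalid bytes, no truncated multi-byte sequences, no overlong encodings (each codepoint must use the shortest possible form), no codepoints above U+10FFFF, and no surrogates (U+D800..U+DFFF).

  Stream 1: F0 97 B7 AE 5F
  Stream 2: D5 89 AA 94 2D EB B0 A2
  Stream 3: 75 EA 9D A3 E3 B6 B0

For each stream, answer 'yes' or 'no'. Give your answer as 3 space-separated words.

Answer: yes no yes

Derivation:
Stream 1: decodes cleanly. VALID
Stream 2: error at byte offset 2. INVALID
Stream 3: decodes cleanly. VALID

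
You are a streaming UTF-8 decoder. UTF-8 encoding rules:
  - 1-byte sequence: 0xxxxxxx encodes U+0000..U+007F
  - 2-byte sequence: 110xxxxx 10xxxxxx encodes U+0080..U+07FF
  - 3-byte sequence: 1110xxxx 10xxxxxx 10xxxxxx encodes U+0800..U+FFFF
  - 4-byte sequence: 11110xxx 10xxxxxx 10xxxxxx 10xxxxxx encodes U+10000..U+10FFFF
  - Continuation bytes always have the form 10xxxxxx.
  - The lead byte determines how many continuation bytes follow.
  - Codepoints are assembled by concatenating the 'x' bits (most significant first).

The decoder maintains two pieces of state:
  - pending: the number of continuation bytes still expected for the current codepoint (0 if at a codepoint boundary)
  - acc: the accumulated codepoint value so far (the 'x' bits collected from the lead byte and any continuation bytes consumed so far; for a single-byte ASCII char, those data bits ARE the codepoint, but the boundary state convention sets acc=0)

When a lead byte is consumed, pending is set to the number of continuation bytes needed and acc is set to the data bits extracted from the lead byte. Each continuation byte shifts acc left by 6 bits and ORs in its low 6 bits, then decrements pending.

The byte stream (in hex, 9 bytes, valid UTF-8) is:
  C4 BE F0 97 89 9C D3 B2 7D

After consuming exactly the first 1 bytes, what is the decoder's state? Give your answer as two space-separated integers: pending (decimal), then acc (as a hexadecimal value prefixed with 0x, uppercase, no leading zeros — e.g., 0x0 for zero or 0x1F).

Answer: 1 0x4

Derivation:
Byte[0]=C4: 2-byte lead. pending=1, acc=0x4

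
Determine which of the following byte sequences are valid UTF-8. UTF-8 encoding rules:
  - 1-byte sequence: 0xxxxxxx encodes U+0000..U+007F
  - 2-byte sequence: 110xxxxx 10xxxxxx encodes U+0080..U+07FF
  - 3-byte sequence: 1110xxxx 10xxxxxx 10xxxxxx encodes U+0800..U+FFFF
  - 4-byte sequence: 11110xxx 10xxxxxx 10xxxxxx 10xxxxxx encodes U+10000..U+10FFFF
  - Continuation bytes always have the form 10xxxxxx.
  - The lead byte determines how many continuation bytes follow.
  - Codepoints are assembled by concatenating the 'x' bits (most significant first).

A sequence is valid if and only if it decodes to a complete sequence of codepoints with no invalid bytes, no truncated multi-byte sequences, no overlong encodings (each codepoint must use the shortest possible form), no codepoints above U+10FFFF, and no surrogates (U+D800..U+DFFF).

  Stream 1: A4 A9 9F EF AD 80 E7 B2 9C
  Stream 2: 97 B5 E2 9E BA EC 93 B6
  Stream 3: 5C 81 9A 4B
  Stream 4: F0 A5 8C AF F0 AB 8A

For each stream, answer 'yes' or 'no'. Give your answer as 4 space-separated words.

Stream 1: error at byte offset 0. INVALID
Stream 2: error at byte offset 0. INVALID
Stream 3: error at byte offset 1. INVALID
Stream 4: error at byte offset 7. INVALID

Answer: no no no no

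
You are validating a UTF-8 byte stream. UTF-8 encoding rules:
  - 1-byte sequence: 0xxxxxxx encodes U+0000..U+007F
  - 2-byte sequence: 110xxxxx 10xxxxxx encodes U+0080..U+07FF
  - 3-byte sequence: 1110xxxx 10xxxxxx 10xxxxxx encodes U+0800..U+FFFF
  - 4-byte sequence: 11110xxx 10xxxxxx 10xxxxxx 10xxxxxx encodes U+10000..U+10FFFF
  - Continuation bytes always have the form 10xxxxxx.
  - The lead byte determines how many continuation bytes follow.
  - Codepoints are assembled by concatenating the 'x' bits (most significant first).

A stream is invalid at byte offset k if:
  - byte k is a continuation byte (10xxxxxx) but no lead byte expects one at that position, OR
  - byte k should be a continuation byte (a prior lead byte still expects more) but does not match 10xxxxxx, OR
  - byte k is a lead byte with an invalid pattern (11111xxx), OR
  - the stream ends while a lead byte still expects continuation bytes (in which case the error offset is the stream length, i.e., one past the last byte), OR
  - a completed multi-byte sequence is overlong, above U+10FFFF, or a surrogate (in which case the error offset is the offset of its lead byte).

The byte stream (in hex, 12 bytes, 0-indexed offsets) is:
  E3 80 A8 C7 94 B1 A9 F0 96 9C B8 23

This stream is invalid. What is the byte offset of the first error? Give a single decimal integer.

Byte[0]=E3: 3-byte lead, need 2 cont bytes. acc=0x3
Byte[1]=80: continuation. acc=(acc<<6)|0x00=0xC0
Byte[2]=A8: continuation. acc=(acc<<6)|0x28=0x3028
Completed: cp=U+3028 (starts at byte 0)
Byte[3]=C7: 2-byte lead, need 1 cont bytes. acc=0x7
Byte[4]=94: continuation. acc=(acc<<6)|0x14=0x1D4
Completed: cp=U+01D4 (starts at byte 3)
Byte[5]=B1: INVALID lead byte (not 0xxx/110x/1110/11110)

Answer: 5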